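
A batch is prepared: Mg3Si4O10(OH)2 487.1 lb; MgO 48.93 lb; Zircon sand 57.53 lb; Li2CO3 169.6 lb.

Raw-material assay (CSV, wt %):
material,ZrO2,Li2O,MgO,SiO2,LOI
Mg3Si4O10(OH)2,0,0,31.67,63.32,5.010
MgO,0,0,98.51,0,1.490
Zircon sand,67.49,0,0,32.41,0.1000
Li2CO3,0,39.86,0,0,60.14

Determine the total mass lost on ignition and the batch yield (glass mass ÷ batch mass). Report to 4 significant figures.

LOI loss = 127.2 lb; glass = 636.0 lb; yield = 83.33%

Values along the way appear, rounded to 4 significant figures, across the worked steps — each numeric step runs at full float precision from first step to last; exactly one rounding goes into each reported value; the derived quantities are rebuilt from the batch weights at 636.0 lb of glass at full float precision (totals, glass mass, the four compositions, LOI, yield) precisely as stated by question or answer.
Material-by-material LOI:
  Mg3Si4O10(OH)2: 487.1 × 0.05010 = 24.40 lb
  MgO: 48.93 × 0.01490 = 0.7291 lb
  Zircon sand: 57.53 × 0.001000 = 0.05753 lb
  Li2CO3: 169.6 × 0.6014 = 102.0 lb
Total LOI = 127.2 lb
Glass = batch − LOI = 763.2 − 127.2 = 636.0 lb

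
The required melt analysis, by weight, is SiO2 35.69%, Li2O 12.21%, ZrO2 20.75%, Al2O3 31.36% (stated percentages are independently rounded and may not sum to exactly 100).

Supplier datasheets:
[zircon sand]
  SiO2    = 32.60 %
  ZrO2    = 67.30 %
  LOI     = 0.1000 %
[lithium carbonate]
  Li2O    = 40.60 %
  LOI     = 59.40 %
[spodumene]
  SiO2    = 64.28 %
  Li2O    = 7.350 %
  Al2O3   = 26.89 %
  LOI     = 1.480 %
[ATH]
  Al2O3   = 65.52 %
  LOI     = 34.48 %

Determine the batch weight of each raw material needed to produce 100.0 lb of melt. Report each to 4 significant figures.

Batch per 100.0 lb melt:
  zircon sand: 30.83 lb
  lithium carbonate: 22.85 lb
  spodumene: 39.89 lb
  ATH: 31.49 lb
Total batch = 125.1 lb; LOI loss = 25.05 lb; yield = 79.97%

Every computation runs at exact precision throughout. Values along the way are shown with 4-significant-figure rounding as written — each reported value includes exactly one rounding; all derived quantities, including LOI, totals, the yield, four oxide percentages, net glass mass, are carried from the batch weights per 100.0 lb of glass at exact precision as they appear in either problem or answer.
The oxide mass targets at 100.0 lb melt:
  SiO2: 35.69% × 100.0 = 35.69 lb
  Li2O: 12.21% × 100.0 = 12.21 lb
  ZrO2: 20.75% × 100.0 = 20.75 lb
  Al2O3: 31.36% × 100.0 = 31.36 lb
A balance pass over the oxides, per the reported batch figures, against the basis in use (sum by sum, the targets are met modulo rounding of the values):
  SiO2: 30.83·0.3260 + 39.89·0.6428 = 35.69 lb (target 35.69 lb)
  Li2O: 22.85·0.4060 + 39.89·0.07350 = 12.21 lb (target 12.21 lb)
  ZrO2: 30.83·0.6730 = 20.75 lb (target 20.75 lb)
  Al2O3: 39.89·0.2689 + 31.49·0.6552 = 31.36 lb (target 31.36 lb)
Glass-mass closure: batch Σ − ignition loss = 100.0 lb (the targets, summed, come to 100.0 lb; against the stated basis, 100.0 lb — deltas are rounding alone).
Adding the batch up: Σ batch = 125.1 lb; loss to ignition Σ batch·LOI = 25.05 lb; yield: glass divided by total = 79.97%.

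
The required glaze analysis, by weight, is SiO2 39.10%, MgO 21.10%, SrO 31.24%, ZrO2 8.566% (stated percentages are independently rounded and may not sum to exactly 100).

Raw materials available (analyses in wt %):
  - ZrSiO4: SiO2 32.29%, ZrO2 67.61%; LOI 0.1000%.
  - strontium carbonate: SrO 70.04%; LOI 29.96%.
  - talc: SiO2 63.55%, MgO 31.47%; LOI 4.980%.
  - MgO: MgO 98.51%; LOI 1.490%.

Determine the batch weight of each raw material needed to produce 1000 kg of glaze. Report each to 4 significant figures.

Batch per 1000 kg glaze:
  ZrSiO4: 126.7 kg
  strontium carbonate: 446.0 kg
  talc: 550.9 kg
  MgO: 38.20 kg
Total batch = 1162 kg; LOI loss = 161.8 kg; yield = 86.08%

All internal work holds full precision throughout; intermediates are printed (rounded to four significant figures) at each printed step — every reported result receives exactly one rounding; derived quantities are rebuilt using the weight values per 1000 kg of glass in exact precision (yield, the four compositions, the totals, net glass mass, LOI) exactly as printed in problem or answer.
Target oxide masses per 1000 kg glaze:
  SiO2: 39.10% × 1000 = 391.0 kg
  MgO: 21.10% × 1000 = 211.0 kg
  SrO: 31.24% × 1000 = 312.4 kg
  ZrO2: 8.566% × 1000 = 85.66 kg
Checking each oxide sum given the weights on record, on the stated basis (oxide sums agree with the targets within answer rounding):
  SiO2: 126.7·0.3229 + 550.9·0.6355 = 391.0 kg (target 391.0 kg)
  MgO: 550.9·0.3147 + 38.20·0.9851 = 211.0 kg (target 211.0 kg)
  SrO: 446.0·0.7004 = 312.4 kg (target 312.4 kg)
  ZrO2: 126.7·0.6761 = 85.66 kg (target 85.66 kg)
Glass-mass closure: Σ batch − LOI loss = 1000 kg (per-oxide target masses sum to 1000 kg; with the basis standing at 1000 kg — a pure rounding effect).
Summing the batch: Σ batch = 1162 kg; LOI removed, Σ of batch·LOI: 161.8 kg; as yield: glass ÷ batch → 86.08%.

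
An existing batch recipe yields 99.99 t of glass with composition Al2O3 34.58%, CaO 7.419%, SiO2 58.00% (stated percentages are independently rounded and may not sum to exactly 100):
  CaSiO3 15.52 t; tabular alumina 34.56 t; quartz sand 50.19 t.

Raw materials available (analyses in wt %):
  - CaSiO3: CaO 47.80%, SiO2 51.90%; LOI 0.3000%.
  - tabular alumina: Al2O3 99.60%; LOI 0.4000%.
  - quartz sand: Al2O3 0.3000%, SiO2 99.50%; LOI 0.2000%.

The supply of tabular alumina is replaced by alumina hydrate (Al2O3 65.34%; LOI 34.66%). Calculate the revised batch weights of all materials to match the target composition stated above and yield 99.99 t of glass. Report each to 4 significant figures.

Values along the way are displayed, with 4-significant-digit rounding, as written. All internal work runs at exact precision from start to finish — each reported value takes just one rounding; the derived quantities (totals, the yield, glass mass, LOI, the three compositions) are computed using the weight values per 99.99 t of glass in full float precision exactly as printed in either problem or answer.
Oxide-by-oxide targets in 99.99 t glass:
  Al2O3: 34.58% × 99.99 = 34.58 t
  CaO: 7.419% × 99.99 = 7.418 t
  SiO2: 58.00% × 99.99 = 57.99 t
Mass-balance tally per oxide per the reported batch figures, against the basis in use (oxide sums agree with the targets net of answer rounding effects):
  Al2O3: 52.69·0.6534 + 50.19·0.003000 = 34.58 t (target 34.58 t)
  CaO: 15.52·0.4780 = 7.419 t (target 7.418 t)
  SiO2: 15.52·0.5190 + 50.19·0.9950 = 57.99 t (target 57.99 t)
Consistency of the glass mass: whole batch net of LOI = 99.99 t (summing oxide targets gives 99.99 t; basis as stated: 99.99 t — rounding explains the deltas).
Summing the batch: Σ batch = 118.4 t; Σ batch·LOI gives LOI loss = 18.41 t; the yield ratio, glass ÷ batch: 84.45%.

Revised batch per 99.99 t glass:
  CaSiO3: 15.52 t
  alumina hydrate: 52.69 t
  quartz sand: 50.19 t
Total batch = 118.4 t; LOI loss = 18.41 t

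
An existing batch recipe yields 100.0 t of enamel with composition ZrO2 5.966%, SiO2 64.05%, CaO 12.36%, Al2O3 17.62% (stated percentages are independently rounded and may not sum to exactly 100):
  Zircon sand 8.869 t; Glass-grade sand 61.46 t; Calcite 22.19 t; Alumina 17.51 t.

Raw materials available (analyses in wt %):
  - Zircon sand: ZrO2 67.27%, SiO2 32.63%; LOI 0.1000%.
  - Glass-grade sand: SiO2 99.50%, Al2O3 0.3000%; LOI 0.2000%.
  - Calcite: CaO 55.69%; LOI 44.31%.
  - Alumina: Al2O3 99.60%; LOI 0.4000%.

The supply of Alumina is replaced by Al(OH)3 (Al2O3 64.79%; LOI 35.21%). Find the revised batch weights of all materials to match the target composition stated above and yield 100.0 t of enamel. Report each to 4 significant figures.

The whole derivation holds full float precision through every step; mid-chain values are displayed, rounded to 4 significant figures, on the page. A single rounding completes every reported result. The derived quantities (four oxide percentages, net glass mass, yield, LOI, totals) are re-derived at full float precision from the batch weights for 100.0 t of glass as they appear in question or answer.
Oxide mass targets, per 100.0 t enamel:
  ZrO2: 5.966% × 100.0 = 5.966 t
  SiO2: 64.05% × 100.0 = 64.05 t
  CaO: 12.36% × 100.0 = 12.36 t
  Al2O3: 17.62% × 100.0 = 17.62 t
Mass-balance tally per oxide per the reported batch figures, versus the basis set out (every target is met by its sum exact up to rounding of places):
  ZrO2: 8.869·0.6727 = 5.966 t (target 5.966 t)
  SiO2: 8.869·0.3263 + 61.46·0.9950 = 64.05 t (target 64.05 t)
  CaO: 22.19·0.5569 = 12.36 t (target 12.36 t)
  Al2O3: 61.46·0.003000 + 26.91·0.6479 = 17.62 t (target 17.62 t)
The glass-mass cross-check: net batch after ignition = 99.99 t (summing oxide targets gives 100.0 t; stated basis 100.0 t — deltas are rounding alone).
Whole-batch sum: Σ batch = 119.4 t; Σ batch·LOI gives LOI loss = 19.44 t; the yield ratio, glass ÷ batch: 83.72%.

Revised batch per 100.0 t enamel:
  Zircon sand: 8.869 t
  Glass-grade sand: 61.46 t
  Calcite: 22.19 t
  Al(OH)3: 26.91 t
Total batch = 119.4 t; LOI loss = 19.44 t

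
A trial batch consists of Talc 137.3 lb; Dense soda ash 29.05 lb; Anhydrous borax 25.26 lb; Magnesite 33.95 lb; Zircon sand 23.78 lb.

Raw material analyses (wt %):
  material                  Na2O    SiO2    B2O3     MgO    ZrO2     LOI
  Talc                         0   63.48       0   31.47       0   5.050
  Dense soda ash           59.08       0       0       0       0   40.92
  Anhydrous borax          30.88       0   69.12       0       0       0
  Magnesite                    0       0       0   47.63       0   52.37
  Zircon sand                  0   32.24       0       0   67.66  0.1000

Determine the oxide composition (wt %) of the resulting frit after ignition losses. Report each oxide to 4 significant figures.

Mid-chain values are printed rounded to 4 significant digits in the working. Every computation carries full float precision all the way through — a single rounding completes each reported result — all derived quantities, including ignition loss, the five compositions, net glass mass, yield, the totals, are recomputed from the batch weights at 212.7 lb of glass in full precision exactly as printed in question or answer.
Delivered oxide masses:
  Na2O: 29.05·0.5908 + 25.26·0.3088 = 24.96 lb
  SiO2: 137.3·0.6348 + 23.78·0.3224 = 94.82 lb
  B2O3: 25.26·0.6912 = 17.46 lb
  MgO: 137.3·0.3147 + 33.95·0.4763 = 59.38 lb
  ZrO2: 23.78·0.6766 = 16.09 lb
LOI: 137.3·0.05050 + 29.05·0.4092 + 33.95·0.5237 + 23.78·0.001000 = 36.62 lb
Glass mass = batch − LOI = 249.3 − 36.62 = 212.7 lb (consistent with Σ oxide mass)
wt % = 100 × oxide mass / glass mass

Glass mass = 212.7 lb (batch 249.3 − LOI 36.62).
Composition: Na2O 11.74%, SiO2 44.58%, B2O3 8.208%, MgO 27.91%, ZrO2 7.564%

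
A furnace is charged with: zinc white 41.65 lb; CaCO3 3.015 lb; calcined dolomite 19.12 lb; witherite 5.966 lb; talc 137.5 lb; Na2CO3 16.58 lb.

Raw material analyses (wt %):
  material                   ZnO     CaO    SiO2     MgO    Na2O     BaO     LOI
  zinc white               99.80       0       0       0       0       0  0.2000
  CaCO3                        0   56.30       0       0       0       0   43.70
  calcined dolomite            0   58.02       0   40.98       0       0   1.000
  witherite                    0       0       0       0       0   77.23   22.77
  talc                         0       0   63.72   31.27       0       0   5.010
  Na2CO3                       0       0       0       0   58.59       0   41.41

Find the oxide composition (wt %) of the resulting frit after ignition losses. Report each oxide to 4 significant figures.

Glass mass = 207.1 lb (batch 223.8 − LOI 16.71).
Composition: ZnO 20.07%, CaO 6.175%, SiO2 42.30%, MgO 24.54%, Na2O 4.690%, BaO 2.225%

All arithmetic runs at full float precision at all times. Intermediates appear, rounded to 4 significant figures, in the working. Every reported figure takes just one rounding. The derived quantities are computed from the weighed amounts per 207.1 lb of glass in full float precision (the six compositions, the totals, glass mass, ignition loss, yield) as written in question or answer.
Oxide masses out of the charge:
  ZnO: 41.65·0.9980 = 41.57 lb
  CaO: 3.015·0.5630 + 19.12·0.5802 = 12.79 lb
  SiO2: 137.5·0.6372 = 87.61 lb
  MgO: 19.12·0.4098 + 137.5·0.3127 = 50.83 lb
  Na2O: 16.58·0.5859 = 9.714 lb
  BaO: 5.966·0.7723 = 4.608 lb
LOI: 41.65·0.002000 + 3.015·0.4370 + 19.12·0.01000 + 5.966·0.2277 + 137.5·0.05010 + 16.58·0.4141 = 16.71 lb
batch − LOI leaves glass = 223.8 − 16.71 = 207.1 lb (consistent with Σ oxide mass)
oxide / glass × 100 gives the wt %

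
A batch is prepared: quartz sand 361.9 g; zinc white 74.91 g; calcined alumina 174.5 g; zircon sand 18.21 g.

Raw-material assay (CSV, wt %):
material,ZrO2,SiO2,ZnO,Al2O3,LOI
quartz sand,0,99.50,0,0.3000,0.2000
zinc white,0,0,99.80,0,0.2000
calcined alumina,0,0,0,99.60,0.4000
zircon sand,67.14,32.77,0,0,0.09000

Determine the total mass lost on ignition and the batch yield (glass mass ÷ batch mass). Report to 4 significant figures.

The working math maintains full float precision in every operation; in-progress results appear rounded to 4 significant digits when written out; each reported number is rounded exactly once — all derived quantities (ignition loss, four oxide percentages, the yield, totals, net glass mass) are carried from the batch weights per 627.9 g of glass at full float precision, as they appear in the question or the answer.
Ignition loss by material:
  quartz sand: 361.9 × 0.002000 = 0.7238 g
  zinc white: 74.91 × 0.002000 = 0.1498 g
  calcined alumina: 174.5 × 0.004000 = 0.6980 g
  zircon sand: 18.21 × 9.000e-04 = 0.01639 g
Total LOI = 1.588 g
Glass = batch − LOI = 629.5 − 1.588 = 627.9 g

LOI loss = 1.588 g; glass = 627.9 g; yield = 99.75%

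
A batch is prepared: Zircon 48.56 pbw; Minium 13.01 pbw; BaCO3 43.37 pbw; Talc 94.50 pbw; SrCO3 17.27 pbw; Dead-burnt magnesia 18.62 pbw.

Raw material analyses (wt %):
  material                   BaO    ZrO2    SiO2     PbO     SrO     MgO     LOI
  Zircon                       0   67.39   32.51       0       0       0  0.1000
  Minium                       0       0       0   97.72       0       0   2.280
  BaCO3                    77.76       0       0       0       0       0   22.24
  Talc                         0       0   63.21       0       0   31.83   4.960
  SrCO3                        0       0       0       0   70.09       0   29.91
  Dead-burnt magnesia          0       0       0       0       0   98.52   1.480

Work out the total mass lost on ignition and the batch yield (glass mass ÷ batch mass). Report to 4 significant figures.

LOI loss = 20.12 pbw; glass = 215.2 pbw; yield = 91.45%

In-progress results are printed, with 4-significant-digit rounding, within the worked lines; all internal work runs at full precision all the way through. A single rounding yields every reported figure — derived quantities are rebuilt at full precision (glass mass, yield, totals, LOI, six oxide percentages) from the weighed amounts on 215.2 pbw of glass as they appear in the question or the answer.
Each material's LOI contribution:
  Zircon: 48.56 × 0.001000 = 0.04856 pbw
  Minium: 13.01 × 0.02280 = 0.2966 pbw
  BaCO3: 43.37 × 0.2224 = 9.645 pbw
  Talc: 94.50 × 0.04960 = 4.687 pbw
  SrCO3: 17.27 × 0.2991 = 5.165 pbw
  Dead-burnt magnesia: 18.62 × 0.01480 = 0.2756 pbw
Total LOI = 20.12 pbw
Glass = batch − LOI = 235.3 − 20.12 = 215.2 pbw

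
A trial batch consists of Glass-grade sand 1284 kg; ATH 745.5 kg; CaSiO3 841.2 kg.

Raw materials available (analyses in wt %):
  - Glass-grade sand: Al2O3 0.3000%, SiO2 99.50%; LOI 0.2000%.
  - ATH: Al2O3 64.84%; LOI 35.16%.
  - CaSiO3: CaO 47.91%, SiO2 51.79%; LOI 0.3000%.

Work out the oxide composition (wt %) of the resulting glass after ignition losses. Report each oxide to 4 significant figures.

All arithmetic runs at full float precision in every operation; working values are displayed, with 4-significant-figure rounding, in the working. Each reported number is rounded a single time — all derived quantities, which include ignition loss, yield, totals, three oxide percentages, net glass mass, are computed at full float precision, as set out in problem or answer, starting from the weights on 2603 kg of glass.
What the batch supplies per oxide:
  Al2O3: 1284·0.003000 + 745.5·0.6484 = 487.2 kg
  CaO: 841.2·0.4791 = 403.0 kg
  SiO2: 1284·0.9950 + 841.2·0.5179 = 1713 kg
LOI: 1284·0.002000 + 745.5·0.3516 + 841.2·0.003000 = 267.2 kg
The glass mass, total less LOI, = 2871 − 267.2 = 2603 kg (the oxide masses sum to this)
each wt % is 100 × oxide ÷ glass

Glass mass = 2603 kg (batch 2871 − LOI 267.2).
Composition: Al2O3 18.71%, CaO 15.48%, SiO2 65.81%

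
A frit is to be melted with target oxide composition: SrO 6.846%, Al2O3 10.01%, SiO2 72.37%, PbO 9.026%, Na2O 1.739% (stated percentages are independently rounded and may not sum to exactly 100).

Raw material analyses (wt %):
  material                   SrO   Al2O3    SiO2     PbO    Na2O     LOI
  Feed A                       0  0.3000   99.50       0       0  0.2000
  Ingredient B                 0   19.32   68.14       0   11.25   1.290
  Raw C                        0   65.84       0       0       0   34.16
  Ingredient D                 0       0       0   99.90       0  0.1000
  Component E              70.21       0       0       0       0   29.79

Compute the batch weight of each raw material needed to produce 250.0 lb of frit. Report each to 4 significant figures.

Batch per 250.0 lb frit:
  Feed A: 155.4 lb
  Ingredient B: 38.64 lb
  Raw C: 25.96 lb
  Ingredient D: 22.59 lb
  Component E: 24.38 lb
Total batch = 267.0 lb; LOI loss = 16.96 lb; yield = 93.65%

All arithmetic carries exact precision all the way through. In-progress results are shown rounded to four significant figures on the page. Every reported number is rounded once only. Derived quantities, including the yield, five oxide percentages, glass mass, LOI, totals, are re-derived from the batch weights for 250.0 lb of glass at full float precision, precisely as stated by the question or the answer.
Oxide-by-oxide targets in 250.0 lb frit:
  SrO: 6.846% × 250.0 = 17.11 lb
  Al2O3: 10.01% × 250.0 = 25.02 lb
  SiO2: 72.37% × 250.0 = 180.9 lb
  PbO: 9.026% × 250.0 = 22.56 lb
  Na2O: 1.739% × 250.0 = 4.348 lb
Mass-balance tally per oxide on the weights just shown, versus the basis set out (delivered sums recover each target within answer rounding):
  SrO: 24.38·0.7021 = 17.12 lb (target 17.11 lb)
  Al2O3: 155.4·0.003000 + 38.64·0.1932 + 25.96·0.6584 = 25.02 lb (target 25.02 lb)
  SiO2: 155.4·0.9950 + 38.64·0.6814 = 181.0 lb (target 180.9 lb)
  PbO: 22.59·0.9990 = 22.57 lb (target 22.56 lb)
  Na2O: 38.64·0.1125 = 4.347 lb (target 4.348 lb)
Consistency of the glass mass: the batch minus its LOI: 250.0 lb (the targets, summed, come to 250.0 lb; basis as stated: 250.0 lb — rounding explains the deltas).
Adding the batch up: Σ batch = 267.0 lb; LOI removed, Σ of batch·LOI: 16.96 lb; the yield ratio, glass ÷ batch: 93.65%.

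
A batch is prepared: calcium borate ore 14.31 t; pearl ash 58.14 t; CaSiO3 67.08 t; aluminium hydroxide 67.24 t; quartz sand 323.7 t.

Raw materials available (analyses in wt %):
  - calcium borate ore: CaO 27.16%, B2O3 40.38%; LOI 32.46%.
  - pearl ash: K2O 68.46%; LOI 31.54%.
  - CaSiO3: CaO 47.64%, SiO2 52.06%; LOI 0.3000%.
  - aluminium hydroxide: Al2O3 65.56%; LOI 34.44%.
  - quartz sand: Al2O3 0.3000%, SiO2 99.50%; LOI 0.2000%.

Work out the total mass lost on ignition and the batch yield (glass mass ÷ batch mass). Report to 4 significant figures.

All arithmetic maintains exact precision in every operation; mid-chain values are rounded to four significant figures when quoted; each reported value is rounded just once. Derived quantities (the yield, LOI, the totals, net glass mass, the five compositions) are rebuilt at full float precision from the weighed amounts on 483.5 t of glass as written in the problem or answer text.
LOI of each material in turn:
  calcium borate ore: 14.31 × 0.3246 = 4.645 t
  pearl ash: 58.14 × 0.3154 = 18.34 t
  CaSiO3: 67.08 × 0.003000 = 0.2012 t
  aluminium hydroxide: 67.24 × 0.3444 = 23.16 t
  quartz sand: 323.7 × 0.002000 = 0.6474 t
Total LOI = 46.99 t
Glass = batch − LOI = 530.5 − 46.99 = 483.5 t

LOI loss = 46.99 t; glass = 483.5 t; yield = 91.14%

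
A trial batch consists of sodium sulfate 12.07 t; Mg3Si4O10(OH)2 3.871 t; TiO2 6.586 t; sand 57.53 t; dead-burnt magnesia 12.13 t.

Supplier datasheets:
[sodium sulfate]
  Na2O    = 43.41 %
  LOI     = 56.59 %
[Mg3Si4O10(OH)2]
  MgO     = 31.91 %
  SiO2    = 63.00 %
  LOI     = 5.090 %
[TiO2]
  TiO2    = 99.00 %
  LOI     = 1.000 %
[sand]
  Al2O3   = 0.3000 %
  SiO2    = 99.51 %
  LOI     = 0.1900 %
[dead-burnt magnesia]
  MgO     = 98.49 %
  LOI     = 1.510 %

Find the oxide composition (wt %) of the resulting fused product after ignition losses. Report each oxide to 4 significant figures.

In-progress results are shown with 4-significant-digit rounding across the worked steps — full precision is maintained end to end. A single rounding produces every reported figure — the derived quantities are carried at full precision (five oxide percentages, glass mass, yield, ignition loss, totals) using the weight values on 84.80 t of glass, precisely as stated by problem or answer.
Per-oxide mass from batch:
  TiO2: 6.586·0.9900 = 6.520 t
  MgO: 3.871·0.3191 + 12.13·0.9849 = 13.18 t
  Na2O: 12.07·0.4341 = 5.240 t
  Al2O3: 57.53·0.003000 = 0.1726 t
  SiO2: 3.871·0.6300 + 57.53·0.9951 = 59.69 t
LOI: 12.07·0.5659 + 3.871·0.05090 + 6.586·0.01000 + 57.53·0.001900 + 12.13·0.01510 = 7.386 t
Net of LOI, the glass mass = 92.19 − 7.386 = 84.80 t (the oxide masses sum to this)
each wt % is 100 × oxide ÷ glass

Glass mass = 84.80 t (batch 92.19 − LOI 7.386).
Composition: TiO2 7.689%, MgO 15.54%, Na2O 6.179%, Al2O3 0.2035%, SiO2 70.38%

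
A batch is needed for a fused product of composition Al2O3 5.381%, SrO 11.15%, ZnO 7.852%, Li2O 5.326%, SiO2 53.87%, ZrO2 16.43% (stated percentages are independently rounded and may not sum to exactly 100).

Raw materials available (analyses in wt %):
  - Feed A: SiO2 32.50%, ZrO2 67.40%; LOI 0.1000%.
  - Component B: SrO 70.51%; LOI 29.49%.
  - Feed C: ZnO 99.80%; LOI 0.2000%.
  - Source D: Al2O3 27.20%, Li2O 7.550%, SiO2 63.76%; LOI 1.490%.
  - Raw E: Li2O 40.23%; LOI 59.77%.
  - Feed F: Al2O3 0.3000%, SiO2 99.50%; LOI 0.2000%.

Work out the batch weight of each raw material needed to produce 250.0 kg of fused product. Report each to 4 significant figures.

Intermediates appear with 4-significant-digit rounding between the steps. Each numeric step maintains full float precision at all times; each reported number takes a single rounding; the derived quantities are computed in full precision (net glass mass, six oxide percentages, LOI, yield, totals) from the weighed amounts per 250.0 kg of glass as set out in problem or answer.
Oxide-by-oxide targets in 250.0 kg fused product:
  Al2O3: 5.381% × 250.0 = 13.45 kg
  SrO: 11.15% × 250.0 = 27.88 kg
  ZnO: 7.852% × 250.0 = 19.63 kg
  Li2O: 5.326% × 250.0 = 13.32 kg
  SiO2: 53.87% × 250.0 = 134.7 kg
  ZrO2: 16.43% × 250.0 = 41.08 kg
Mass-balance tally per oxide working from each reported weight, relative to the basis at hand (sums match the target masses exact up to rounding of places):
  Al2O3: 48.53·0.2720 + 84.35·0.003000 = 13.45 kg (target 13.45 kg)
  SrO: 39.53·0.7051 = 27.87 kg (target 27.88 kg)
  ZnO: 19.67·0.9980 = 19.63 kg (target 19.63 kg)
  Li2O: 48.53·0.07550 + 23.99·0.4023 = 13.32 kg (target 13.32 kg)
  SiO2: 60.94·0.3250 + 48.53·0.6376 + 84.35·0.9950 = 134.7 kg (target 134.7 kg)
  ZrO2: 60.94·0.6740 = 41.07 kg (target 41.08 kg)
Mass balance on the glass: whole batch net of LOI = 250.0 kg (summing oxide targets gives 250.0 kg; basis as stated: 250.0 kg — differing by rounding only).
Whole-batch sum: Σ batch = 277.0 kg; LOI removed, Σ of batch·LOI: 26.99 kg; the yield ratio, glass ÷ batch: 90.26%.

Batch per 250.0 kg fused product:
  Feed A: 60.94 kg
  Component B: 39.53 kg
  Feed C: 19.67 kg
  Source D: 48.53 kg
  Raw E: 23.99 kg
  Feed F: 84.35 kg
Total batch = 277.0 kg; LOI loss = 26.99 kg; yield = 90.26%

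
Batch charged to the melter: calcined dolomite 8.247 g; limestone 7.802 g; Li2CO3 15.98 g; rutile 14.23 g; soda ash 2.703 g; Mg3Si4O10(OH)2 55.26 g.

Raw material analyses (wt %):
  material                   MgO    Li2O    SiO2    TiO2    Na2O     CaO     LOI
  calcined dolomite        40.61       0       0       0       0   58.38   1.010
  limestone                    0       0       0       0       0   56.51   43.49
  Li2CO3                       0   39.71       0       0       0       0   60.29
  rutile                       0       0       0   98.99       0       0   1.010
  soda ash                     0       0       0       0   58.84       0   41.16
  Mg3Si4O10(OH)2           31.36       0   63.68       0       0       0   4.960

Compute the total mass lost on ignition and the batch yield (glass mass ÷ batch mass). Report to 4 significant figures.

LOI loss = 17.11 g; glass = 87.11 g; yield = 83.59%

All arithmetic keeps full float precision through every step — the intermediate values are shown, rounded to four significant digits, in the printout — every reported value takes exactly one rounding — derived quantities are recomputed from the weighed amounts for 87.11 g of glass at full precision (glass mass, LOI, the six compositions, totals, the yield), precisely as stated by problem or answer.
Per-material ignition loss:
  calcined dolomite: 8.247 × 0.01010 = 0.08329 g
  limestone: 7.802 × 0.4349 = 3.393 g
  Li2CO3: 15.98 × 0.6029 = 9.634 g
  rutile: 14.23 × 0.01010 = 0.1437 g
  soda ash: 2.703 × 0.4116 = 1.113 g
  Mg3Si4O10(OH)2: 55.26 × 0.04960 = 2.741 g
Total LOI = 17.11 g
Glass = batch − LOI = 104.2 − 17.11 = 87.11 g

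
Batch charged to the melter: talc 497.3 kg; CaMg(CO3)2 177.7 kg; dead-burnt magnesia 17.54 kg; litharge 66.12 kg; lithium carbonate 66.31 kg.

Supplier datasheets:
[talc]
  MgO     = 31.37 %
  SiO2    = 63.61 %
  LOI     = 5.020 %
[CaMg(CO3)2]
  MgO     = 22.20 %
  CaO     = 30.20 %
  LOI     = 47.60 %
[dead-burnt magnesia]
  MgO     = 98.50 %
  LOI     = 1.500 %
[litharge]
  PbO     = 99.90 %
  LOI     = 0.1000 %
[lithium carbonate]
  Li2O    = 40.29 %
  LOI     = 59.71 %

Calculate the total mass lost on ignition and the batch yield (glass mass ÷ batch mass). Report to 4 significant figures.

In-progress results are displayed (rounded to 4 significant digits) when written out. Full float precision is maintained in every operation — every reported value takes exactly one rounding; derived quantities (the totals, yield, the five compositions, glass mass, LOI) are re-derived in full float precision starting from the weights at 675.5 kg of glass, as quoted within the problem or answer text.
Material-by-material LOI:
  talc: 497.3 × 0.05020 = 24.96 kg
  CaMg(CO3)2: 177.7 × 0.4760 = 84.59 kg
  dead-burnt magnesia: 17.54 × 0.01500 = 0.2631 kg
  litharge: 66.12 × 0.001000 = 0.06612 kg
  lithium carbonate: 66.31 × 0.5971 = 39.59 kg
Total LOI = 149.5 kg
Glass = batch − LOI = 825.0 − 149.5 = 675.5 kg

LOI loss = 149.5 kg; glass = 675.5 kg; yield = 81.88%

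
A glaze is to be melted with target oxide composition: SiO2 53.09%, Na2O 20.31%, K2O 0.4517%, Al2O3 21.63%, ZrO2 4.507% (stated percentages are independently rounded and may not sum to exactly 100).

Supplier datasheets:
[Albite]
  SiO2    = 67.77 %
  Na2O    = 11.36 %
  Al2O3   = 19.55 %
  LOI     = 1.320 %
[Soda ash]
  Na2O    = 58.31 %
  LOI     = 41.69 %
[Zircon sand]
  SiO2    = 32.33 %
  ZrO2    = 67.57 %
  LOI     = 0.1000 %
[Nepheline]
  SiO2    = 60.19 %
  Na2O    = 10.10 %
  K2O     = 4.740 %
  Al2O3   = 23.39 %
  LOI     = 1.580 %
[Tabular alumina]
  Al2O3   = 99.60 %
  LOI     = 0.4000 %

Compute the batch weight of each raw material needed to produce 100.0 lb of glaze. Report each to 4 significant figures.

Batch per 100.0 lb glaze:
  Albite: 66.69 lb
  Soda ash: 20.19 lb
  Zircon sand: 6.670 lb
  Nepheline: 9.530 lb
  Tabular alumina: 6.388 lb
Total batch = 109.5 lb; LOI loss = 9.480 lb; yield = 91.34%

Each numeric step maintains full float precision through the solve; intermediates are printed rounded to four significant digits between the steps — a single rounding completes each reported number; derived quantities, including LOI, totals, the yield, glass mass, the five compositions, are computed from the batch weights for 100.0 lb of glass in full float precision, precisely as stated by the problem or the answer.
The oxide mass targets at 100.0 lb glaze:
  SiO2: 53.09% × 100.0 = 53.09 lb
  Na2O: 20.31% × 100.0 = 20.31 lb
  K2O: 0.4517% × 100.0 = 0.4517 lb
  Al2O3: 21.63% × 100.0 = 21.63 lb
  ZrO2: 4.507% × 100.0 = 4.507 lb
Oxide-by-oxide audit applying the batch weights above, for the quoted basis mass (sum by sum, the targets are met given rounding of the digits):
  SiO2: 66.69·0.6777 + 6.670·0.3233 + 9.530·0.6019 = 53.09 lb (target 53.09 lb)
  Na2O: 66.69·0.1136 + 20.19·0.5831 + 9.530·0.1010 = 20.31 lb (target 20.31 lb)
  K2O: 9.530·0.04740 = 0.4517 lb (target 0.4517 lb)
  Al2O3: 66.69·0.1955 + 9.530·0.2339 + 6.388·0.9960 = 21.63 lb (target 21.63 lb)
  ZrO2: 6.670·0.6757 = 4.507 lb (target 4.507 lb)
Glass-mass bookkeeping: batch Σ − ignition loss = 99.99 lb (the Σ of target masses is 99.99 lb; against the stated basis, 100.0 lb — rounding explains the deltas).
Adding the batch up: Σ batch = 109.5 lb; the LOI term Σ batch·LOI equals 9.480 lb; as yield: glass ÷ batch → 91.34%.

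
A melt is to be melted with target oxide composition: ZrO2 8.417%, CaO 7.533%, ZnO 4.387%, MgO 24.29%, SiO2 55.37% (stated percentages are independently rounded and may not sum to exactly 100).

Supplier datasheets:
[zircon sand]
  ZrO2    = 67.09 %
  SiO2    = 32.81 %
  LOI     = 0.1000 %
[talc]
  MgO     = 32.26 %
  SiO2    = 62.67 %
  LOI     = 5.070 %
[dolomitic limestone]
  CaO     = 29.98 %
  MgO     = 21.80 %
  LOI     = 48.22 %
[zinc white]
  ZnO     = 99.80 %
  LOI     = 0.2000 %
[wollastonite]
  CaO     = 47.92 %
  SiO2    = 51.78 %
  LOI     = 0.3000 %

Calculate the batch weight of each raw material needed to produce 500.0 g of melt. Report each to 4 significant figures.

In-progress results are shown rounded to four significant digits as written — the whole derivation maintains exact precision at all times — each reported result sees exactly one rounding; derived quantities, including ignition loss, five oxide percentages, yield, the totals, glass mass, are re-derived from the batch weights on 500.0 g of glass in exact precision, as they appear in the problem or the answer.
Target masses of each oxide per 500.0 g melt:
  ZrO2: 8.417% × 500.0 = 42.08 g
  CaO: 7.533% × 500.0 = 37.66 g
  ZnO: 4.387% × 500.0 = 21.94 g
  MgO: 24.29% × 500.0 = 121.4 g
  SiO2: 55.37% × 500.0 = 276.8 g
Sums-versus-targets review from the weights as reported, against the basis in use (oxide sums agree with the targets given rounding of the digits):
  ZrO2: 62.73·0.6709 = 42.09 g (target 42.08 g)
  CaO: 27.25·0.2998 + 61.55·0.4792 = 37.66 g (target 37.66 g)
  ZnO: 21.98·0.9980 = 21.94 g (target 21.94 g)
  MgO: 358.1·0.3226 + 27.25·0.2180 = 121.5 g (target 121.4 g)
  SiO2: 62.73·0.3281 + 358.1·0.6267 + 61.55·0.5178 = 276.9 g (target 276.8 g)
Auditing the glass mass value: total batch − LOI = 500.0 g (the Σ of target masses is 500.0 g; versus the stated basis of 500.0 g — differing by rounding only).
Whole-batch sum: Σ batch = 531.6 g; LOI loss = Σ batch·LOI = 31.59 g; yield: glass divided by total = 94.06%.

Batch per 500.0 g melt:
  zircon sand: 62.73 g
  talc: 358.1 g
  dolomitic limestone: 27.25 g
  zinc white: 21.98 g
  wollastonite: 61.55 g
Total batch = 531.6 g; LOI loss = 31.59 g; yield = 94.06%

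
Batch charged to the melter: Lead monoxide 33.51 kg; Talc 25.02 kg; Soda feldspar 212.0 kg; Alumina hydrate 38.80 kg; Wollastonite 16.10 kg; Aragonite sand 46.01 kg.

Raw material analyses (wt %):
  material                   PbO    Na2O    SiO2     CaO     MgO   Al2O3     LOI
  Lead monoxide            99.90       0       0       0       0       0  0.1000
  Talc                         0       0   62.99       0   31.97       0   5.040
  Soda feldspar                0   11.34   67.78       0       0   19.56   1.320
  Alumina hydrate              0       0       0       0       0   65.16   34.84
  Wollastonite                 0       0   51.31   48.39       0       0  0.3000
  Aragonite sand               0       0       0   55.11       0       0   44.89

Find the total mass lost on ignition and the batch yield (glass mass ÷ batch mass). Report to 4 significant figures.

Working values appear with 4-significant-digit rounding within the worked lines — each numeric step maintains exact precision through every step — exactly one rounding is applied to each reported result; all derived quantities (the yield, net glass mass, the six compositions, the totals, LOI) are computed using the weight values at 333.1 kg of glass in full precision as quoted within the problem or answer text.
Loss on ignition, line by line:
  Lead monoxide: 33.51 × 0.001000 = 0.03351 kg
  Talc: 25.02 × 0.05040 = 1.261 kg
  Soda feldspar: 212.0 × 0.01320 = 2.798 kg
  Alumina hydrate: 38.80 × 0.3484 = 13.52 kg
  Wollastonite: 16.10 × 0.003000 = 0.04830 kg
  Aragonite sand: 46.01 × 0.4489 = 20.65 kg
Total LOI = 38.31 kg
Glass = batch − LOI = 371.4 − 38.31 = 333.1 kg

LOI loss = 38.31 kg; glass = 333.1 kg; yield = 89.69%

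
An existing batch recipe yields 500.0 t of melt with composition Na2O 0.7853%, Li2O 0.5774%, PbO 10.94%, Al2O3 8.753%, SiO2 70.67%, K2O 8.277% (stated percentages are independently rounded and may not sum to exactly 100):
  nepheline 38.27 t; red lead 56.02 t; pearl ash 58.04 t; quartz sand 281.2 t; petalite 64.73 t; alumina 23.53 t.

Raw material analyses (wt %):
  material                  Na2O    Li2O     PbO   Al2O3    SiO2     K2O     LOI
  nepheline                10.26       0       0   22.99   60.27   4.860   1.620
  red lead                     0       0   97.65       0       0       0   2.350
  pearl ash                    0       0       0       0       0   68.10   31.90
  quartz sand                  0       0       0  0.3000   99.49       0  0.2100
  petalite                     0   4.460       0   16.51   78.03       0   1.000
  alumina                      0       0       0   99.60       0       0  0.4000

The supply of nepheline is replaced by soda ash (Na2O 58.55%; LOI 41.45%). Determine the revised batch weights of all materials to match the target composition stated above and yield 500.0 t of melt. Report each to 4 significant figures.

Revised batch per 500.0 t melt:
  soda ash: 6.706 t
  red lead: 56.02 t
  pearl ash: 60.77 t
  quartz sand: 304.4 t
  petalite: 64.73 t
  alumina: 32.29 t
Total batch = 524.9 t; LOI loss = 24.90 t

Intermediates are printed rounded to four significant figures when written out; all internal work carries full float precision at each step — each reported result includes exactly one rounding. All derived quantities are rebuilt from the batch weights per 500.0 t of glass at full float precision (totals, yield, six oxide percentages, net glass mass, ignition loss), as they appear in the question or the answer.
The oxide mass targets at 500.0 t melt:
  Na2O: 0.7853% × 500.0 = 3.926 t
  Li2O: 0.5774% × 500.0 = 2.887 t
  PbO: 10.94% × 500.0 = 54.70 t
  Al2O3: 8.753% × 500.0 = 43.76 t
  SiO2: 70.67% × 500.0 = 353.4 t
  K2O: 8.277% × 500.0 = 41.38 t
Oxide-by-oxide audit from the weights as reported, per the basis as stated (every target is met by its sum given rounding of the digits):
  Na2O: 6.706·0.5855 = 3.926 t (target 3.926 t)
  Li2O: 64.73·0.04460 = 2.887 t (target 2.887 t)
  PbO: 56.02·0.9765 = 54.70 t (target 54.70 t)
  Al2O3: 304.4·0.003000 + 64.73·0.1651 + 32.29·0.9960 = 43.76 t (target 43.76 t)
  SiO2: 304.4·0.9949 + 64.73·0.7803 = 353.4 t (target 353.4 t)
  K2O: 60.77·0.6810 = 41.38 t (target 41.38 t)
The glass-mass cross-check: the batch minus its LOI: 500.0 t (summing oxide targets gives 500.0 t; versus the stated basis of 500.0 t — rounding explains the deltas).
Batch grand total — Σ batch = 524.9 t; the LOI term Σ batch·LOI equals 24.90 t; yield = glass ÷ total batch = 95.26%.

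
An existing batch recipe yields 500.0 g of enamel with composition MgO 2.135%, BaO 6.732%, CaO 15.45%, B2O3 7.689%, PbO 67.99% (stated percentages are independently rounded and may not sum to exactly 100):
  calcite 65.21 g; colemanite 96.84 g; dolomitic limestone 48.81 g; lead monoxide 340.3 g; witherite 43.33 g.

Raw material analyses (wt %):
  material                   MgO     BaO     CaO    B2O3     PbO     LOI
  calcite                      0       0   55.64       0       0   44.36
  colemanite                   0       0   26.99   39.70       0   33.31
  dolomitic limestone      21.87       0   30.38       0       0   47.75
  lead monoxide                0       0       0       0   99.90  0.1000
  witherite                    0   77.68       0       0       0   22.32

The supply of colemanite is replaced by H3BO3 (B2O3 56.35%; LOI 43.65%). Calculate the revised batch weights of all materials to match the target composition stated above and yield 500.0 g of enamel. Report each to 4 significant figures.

Revised batch per 500.0 g enamel:
  calcite: 112.2 g
  H3BO3: 68.23 g
  dolomitic limestone: 48.81 g
  lead monoxide: 340.3 g
  witherite: 43.33 g
Total batch = 612.9 g; LOI loss = 112.9 g

Intermediates appear rounded off to 4 significant figures between the steps — each numeric step keeps full precision in every operation — every reported figure is rounded only once; the derived quantities, including the five compositions, LOI, the yield, net glass mass, the totals, are recomputed starting from the weights on 500.0 g of glass in full precision exactly as printed in the problem or answer text.
Oxide-by-oxide targets in 500.0 g enamel:
  MgO: 2.135% × 500.0 = 10.68 g
  BaO: 6.732% × 500.0 = 33.66 g
  CaO: 15.45% × 500.0 = 77.25 g
  B2O3: 7.689% × 500.0 = 38.44 g
  PbO: 67.99% × 500.0 = 340.0 g
Verifying the oxide balance from the weights as reported, for the quoted basis mass (each sum matches its target mass inside rounding margins):
  MgO: 48.81·0.2187 = 10.67 g (target 10.68 g)
  BaO: 43.33·0.7768 = 33.66 g (target 33.66 g)
  CaO: 112.2·0.5564 + 48.81·0.3038 = 77.26 g (target 77.25 g)
  B2O3: 68.23·0.5635 = 38.45 g (target 38.44 g)
  PbO: 340.3·0.9990 = 340.0 g (target 340.0 g)
Glass-mass closure: total charge less LOI = 500.0 g (the Σ of target masses is 500.0 g; the stated basis being 500.0 g — gaps are rounding artifacts).
Adding the batch up: Σ batch = 612.9 g; ignition loss, Σ(batch × LOI) = 112.9 g; the yield ratio, glass ÷ batch: 81.58%.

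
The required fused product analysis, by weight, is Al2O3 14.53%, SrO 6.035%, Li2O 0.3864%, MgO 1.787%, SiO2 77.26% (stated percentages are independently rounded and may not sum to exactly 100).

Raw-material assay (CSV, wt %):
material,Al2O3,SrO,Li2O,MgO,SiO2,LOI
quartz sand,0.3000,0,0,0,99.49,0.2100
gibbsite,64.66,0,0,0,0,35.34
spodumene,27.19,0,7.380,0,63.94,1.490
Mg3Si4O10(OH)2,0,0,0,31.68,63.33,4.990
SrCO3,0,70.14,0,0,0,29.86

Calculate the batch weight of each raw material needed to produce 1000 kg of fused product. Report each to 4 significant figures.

Batch per 1000 kg fused product:
  quartz sand: 707.0 kg
  gibbsite: 199.4 kg
  spodumene: 52.36 kg
  Mg3Si4O10(OH)2: 56.41 kg
  SrCO3: 86.04 kg
Total batch = 1101 kg; LOI loss = 101.2 kg; yield = 90.81%

Every computation runs at exact precision in every operation; the intermediate values are displayed, with 4-significant-figure rounding, in the working — each reported figure includes exactly one rounding. All derived quantities, which include glass mass, five oxide percentages, totals, yield, ignition loss, are re-derived at full precision, exactly as printed in question or answer, using the weight values for 1000 kg of glass.
Oxide-by-oxide targets in 1000 kg fused product:
  Al2O3: 14.53% × 1000 = 145.3 kg
  SrO: 6.035% × 1000 = 60.35 kg
  Li2O: 0.3864% × 1000 = 3.864 kg
  MgO: 1.787% × 1000 = 17.87 kg
  SiO2: 77.26% × 1000 = 772.6 kg
Checking each oxide sum on the weights just shown, against the basis in use (sum by sum, the targets are met exact up to rounding of places):
  Al2O3: 707.0·0.003000 + 199.4·0.6466 + 52.36·0.2719 = 145.3 kg (target 145.3 kg)
  SrO: 86.04·0.7014 = 60.35 kg (target 60.35 kg)
  Li2O: 52.36·0.07380 = 3.864 kg (target 3.864 kg)
  MgO: 56.41·0.3168 = 17.87 kg (target 17.87 kg)
  SiO2: 707.0·0.9949 + 52.36·0.6394 + 56.41·0.6333 = 772.6 kg (target 772.6 kg)
Glass-mass sanity pass: whole batch net of LOI = 1000 kg (per-oxide target masses sum to 1000 kg; versus the stated basis of 1000 kg — differing by rounding only).
Adding the batch up: Σ batch = 1101 kg; loss to ignition Σ batch·LOI = 101.2 kg; glass ÷ batch gives a yield of 90.81%.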